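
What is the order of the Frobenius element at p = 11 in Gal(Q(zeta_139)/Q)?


The Frobenius at p in Gal(Q(zeta_n)/Q) = (Z/nZ)* is the class of p, so its order is ord_139(11), the smallest k >= 1 with 11^k = 1 mod 139.
n = 139 = 139, phi(139) = 138; the order divides phi(n).
Divisors of 138: 1, 2, 3, 6, 23, 46, 69, 138
Repeated squaring mod 139: 11^1 = 11, 11^2 = 121, 11^4 = 46, 11^8 = 31, 11^16 = 127, 11^32 = 5, 11^64 = 25, 11^128 = 69
Test divisors in increasing order:
  k=1: 11^1 = 11 mod 139
  k=2: 11^2 = 121 mod 139
  k=3: 11^3 = 121 * 11 = 80 mod 139
  k=6: 11^6 = 46 * 121 = 6 mod 139
  k=23: 11^23 = 127 * 46 * 121 * 11 = 42 mod 139
  k=46: 11^46 = 5 * 31 * 46 * 121 = 96 mod 139
  k=69: 11^69 = 25 * 46 * 11 = 1 mod 139  <- first divisor giving 1
Order = 69

69


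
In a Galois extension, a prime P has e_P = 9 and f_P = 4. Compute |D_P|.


|D_P| = e * f
= 9 * 4
= 36

36


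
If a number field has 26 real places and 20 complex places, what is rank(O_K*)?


By Dirichlet's unit theorem:
rank = r1 + r2 - 1
= 26 + 20 - 1
= 45

45


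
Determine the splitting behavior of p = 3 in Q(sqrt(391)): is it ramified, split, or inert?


K = Q(sqrt(391)). Since d mod 4 = 3, disc(K) = 1564.
Check p | disc: 1564 mod 3 = 1.
p does not divide disc. Compute Legendre symbol (d/p):
1^((3-1)/2) mod 3 = 1
(d/p) = 1, so p splits: (p) = P*P' with e=1, f=1, g=2.
Therefore p is split.

split


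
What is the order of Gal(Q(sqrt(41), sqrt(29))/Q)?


The 2 square roots of distinct primes are multiplicatively independent over Q,
so [K:Q] = 2^2 and Gal(K/Q) is isomorphic to (Z/2Z)^2.
|Gal| = 2^2 = 4

4


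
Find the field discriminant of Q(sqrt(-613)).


For K = Q(sqrt(d)) with d squarefree: disc(K) = d if d = 1 mod 4, and disc(K) = 4d if d = 2 or 3 mod 4.
Here d = -613, and d mod 4 = 3.
d = 3 mod 4, not 1 (O_K = Z[sqrt(d)]), so disc(K) = 4d = 4 * (-613) = -2452

-2452


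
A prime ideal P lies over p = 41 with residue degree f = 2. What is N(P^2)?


N(P^a) = p^(a*f)
= 41^(2*2)
= 41^4
= 2825761

2825761


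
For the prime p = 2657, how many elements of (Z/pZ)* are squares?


For prime p, the number of non-zero quadratic residues is (p-1)/2.
= (2657-1)/2
= 1328

1328


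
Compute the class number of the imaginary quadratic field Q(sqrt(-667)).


K = Q(sqrt(-667)). d mod 4 = 1, so D = disc(K) = d = -667
h(K) equals the number of primitive reduced positive-definite forms (a, b, c) = a*x^2 + b*x*y + c*y^2 with b^2 - 4ac = D,
where reduced means |b| <= a <= c, with b >= 0 whenever |b| = a or a = c, and primitive means gcd(a, b, c) = 1.
Reduced forces 3a^2 <= |D| = 667, so 1 <= a <= 14; b must have the parity of D, and c = (b^2 - D)/(4a) must be an integer >= a.
Enumerate a = 1..14, b in [-a, a]:
  a=1: (1, 1, 167)  [1]
  a=2..10: none
  a=11: (11, -9, 17), (11, 9, 17)  [2]
  a=12: none
  a=13: (13, 3, 13)  [1]
  a=14: none
Total reduced forms: 1 + 2 + 1 = 4
h = 4

4


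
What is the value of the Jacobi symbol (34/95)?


Compute (34/95) via quadratic reciprocity:
  pull out 2: (2/95) = +1  (since 95 mod 8 = 7)
  reciprocity: (17/95) -> +(95/17)
  reduce: (10/17)
  pull out 2: (2/17) = +1  (since 17 mod 8 = 1)
  reciprocity: (5/17) -> +(17/5)
  reduce: (2/5)
  pull out 2: (2/5) = -1  (since 5 mod 8 = 5)
  (1/5) = 1
Product of signs = -1

-1


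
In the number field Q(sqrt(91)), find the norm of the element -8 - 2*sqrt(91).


N(a + b*sqrt(d)) = a^2 - d*b^2
= (-8)^2 - (91)*(-2)^2
= 64 - 364
= -300

-300


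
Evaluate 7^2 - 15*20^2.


x^2 - d*y^2
= 7^2 - 15*20^2
= 49 - 6000
= -5951

-5951


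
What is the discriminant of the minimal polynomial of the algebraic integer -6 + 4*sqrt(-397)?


The element -6 + 4*sqrt(-397) has minimal polynomial:
x^2 + 12*x + 6388
Discriminant = (12)^2 - 4*(6388)
= 144 - 25552
= -25408

-25408


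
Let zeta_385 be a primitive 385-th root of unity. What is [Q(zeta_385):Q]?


The degree equals Euler's totient phi(385).
385 = 5 * 7 * 11
phi(385) = 240

240


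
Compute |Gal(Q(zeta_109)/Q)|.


|Gal(Q(zeta_109)/Q)| = phi(109)
= 108

108


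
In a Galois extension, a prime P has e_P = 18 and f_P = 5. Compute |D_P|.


|D_P| = e * f
= 18 * 5
= 90

90


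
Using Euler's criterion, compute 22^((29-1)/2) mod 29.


p = 29 is prime and the exponent is (p-1)/2 = 14, so by Euler's criterion 22^14 = (22/29) = +1 or -1 mod 29.
Compute by square-and-multiply:
  14 = 8 + 4 + 2 (binary 1110)
  Repeated squaring mod 29: 22^1 = 22, 22^2 = 20, 22^4 = 23, 22^8 = 7
  22^14 = 22^8 * 22^4 * 22^2 = 7 * 23 * 20 mod 29
    7 * 23 = 161 = 16 mod 29
    16 * 20 = 320 = 1 mod 29
  22^14 = 1 mod 29
Result 1: 22 is a quadratic residue mod 29.
22^14 mod 29 = 1

1


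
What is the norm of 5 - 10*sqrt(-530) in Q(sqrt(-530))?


N(a + b*sqrt(d)) = a^2 - d*b^2
= (5)^2 - (-530)*(-10)^2
= 25 + 53000
= 53025

53025


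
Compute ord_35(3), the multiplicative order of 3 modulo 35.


We want ord_35(3), the smallest k >= 1 with 3^k = 1 mod 35.
n = 35 = 5 * 7, phi(35) = 24; the order divides phi(n).
Divisors of 24: 1, 2, 3, 4, 6, 8, 12, 24
Repeated squaring mod 35: 3^1 = 3, 3^2 = 9, 3^4 = 11, 3^8 = 16, 3^16 = 11
Test divisors in increasing order:
  k=1: 3^1 = 3 mod 35
  k=2: 3^2 = 9 mod 35
  k=3: 3^3 = 9 * 3 = 27 mod 35
  k=4: 3^4 = 11 mod 35
  k=6: 3^6 = 11 * 9 = 29 mod 35
  k=8: 3^8 = 16 mod 35
  k=12: 3^12 = 16 * 11 = 1 mod 35  <- first divisor giving 1
Order = 12

12


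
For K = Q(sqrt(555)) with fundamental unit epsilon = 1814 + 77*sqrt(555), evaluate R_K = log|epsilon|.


epsilon = 1814 + 77*sqrt(555)
= 3627.9997
R = ln(3627.9997)
= 8.1964

8.1964


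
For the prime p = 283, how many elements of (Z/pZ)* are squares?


For prime p, the number of non-zero quadratic residues is (p-1)/2.
= (283-1)/2
= 141

141


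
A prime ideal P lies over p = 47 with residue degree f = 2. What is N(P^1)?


N(P^a) = p^(a*f)
= 47^(1*2)
= 47^2
= 2209

2209


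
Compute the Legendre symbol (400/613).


p = 613 is prime, so compute (400/613) with the reciprocity algorithm (Jacobi-symbol steps: pull out 2s via (2/n), flip via reciprocity, reduce):
  pull out 2: (2/613) = -1  (since 613 mod 8 = 5)
  pull out 2: (2/613) = -1  (since 613 mod 8 = 5)
  pull out 2: (2/613) = -1  (since 613 mod 8 = 5)
  pull out 2: (2/613) = -1  (since 613 mod 8 = 5)
  reciprocity: (25/613) -> +(613/25)
  reduce: (13/25)
  reciprocity: (13/25) -> +(25/13)
  reduce: (12/13)
  pull out 2: (2/13) = -1  (since 13 mod 8 = 5)
  pull out 2: (2/13) = -1  (since 13 mod 8 = 5)
  reciprocity: (3/13) -> +(13/3)
  reduce: (1/3)
  (1/3) = 1
Product of signs = 1
(400/613) = 1

1


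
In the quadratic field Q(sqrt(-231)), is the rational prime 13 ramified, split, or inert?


K = Q(sqrt(-231)). Since d mod 4 = 1, disc(K) = -231.
Check p | disc: -231 mod 13 = 3.
p does not divide disc. Compute Legendre symbol (d/p):
3^((13-1)/2) mod 13 = 1
(d/p) = 1, so p splits: (p) = P*P' with e=1, f=1, g=2.
Therefore p is split.

split


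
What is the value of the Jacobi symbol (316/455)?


Compute (316/455) via quadratic reciprocity:
  pull out 2: (2/455) = +1  (since 455 mod 8 = 7)
  pull out 2: (2/455) = +1  (since 455 mod 8 = 7)
  reciprocity: (79/455) -> -(455/79)
  reduce: (60/79)
  pull out 2: (2/79) = +1  (since 79 mod 8 = 7)
  pull out 2: (2/79) = +1  (since 79 mod 8 = 7)
  reciprocity: (15/79) -> -(79/15)
  reduce: (4/15)
  pull out 2: (2/15) = +1  (since 15 mod 8 = 7)
  pull out 2: (2/15) = +1  (since 15 mod 8 = 7)
  (1/15) = 1
Product of signs = 1

1


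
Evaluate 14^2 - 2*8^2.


x^2 - d*y^2
= 14^2 - 2*8^2
= 196 - 128
= 68

68


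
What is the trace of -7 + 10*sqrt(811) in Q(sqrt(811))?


Tr(a + b*sqrt(d)) = (a + b*sqrt(d)) + (a - b*sqrt(d)) = 2a
= 2 * (-7)
= -14

-14


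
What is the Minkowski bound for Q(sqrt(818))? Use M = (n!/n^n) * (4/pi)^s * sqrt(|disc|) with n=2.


d = 818, d mod 4 = 2, so disc(K) = 4d = 3272; |disc(K)| = 3272
Real quadratic field, so n = 2, s = r2 = 0, r1 = 2
M = (n!/n^n) * (4/pi)^s * sqrt(|disc(K)|) = (2!/2^2) * (4/pi)^0 * sqrt(3272)
= 0.5 * 1.000000 * 57.201399
= 28.6007

28.6007


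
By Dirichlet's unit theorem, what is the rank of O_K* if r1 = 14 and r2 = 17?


By Dirichlet's unit theorem:
rank = r1 + r2 - 1
= 14 + 17 - 1
= 30

30


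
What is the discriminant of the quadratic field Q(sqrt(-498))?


For K = Q(sqrt(d)) with d squarefree: disc(K) = d if d = 1 mod 4, and disc(K) = 4d if d = 2 or 3 mod 4.
Here d = -498, and d mod 4 = 2.
d = 2 mod 4, not 1 (O_K = Z[sqrt(d)]), so disc(K) = 4d = 4 * (-498) = -1992

-1992


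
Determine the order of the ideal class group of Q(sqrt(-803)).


K = Q(sqrt(-803)). d mod 4 = 1, so D = disc(K) = d = -803
h(K) equals the number of primitive reduced positive-definite forms (a, b, c) = a*x^2 + b*x*y + c*y^2 with b^2 - 4ac = D,
where reduced means |b| <= a <= c, with b >= 0 whenever |b| = a or a = c, and primitive means gcd(a, b, c) = 1.
Reduced forces 3a^2 <= |D| = 803, so 1 <= a <= 16; b must have the parity of D, and c = (b^2 - D)/(4a) must be an integer >= a.
Enumerate a = 1..16, b in [-a, a]:
  a=1: (1, 1, 201)  [1]
  a=2: none
  a=3: (3, -1, 67), (3, 1, 67)  [2]
  a=4..6: none
  a=7: (7, -3, 29), (7, 3, 29)  [2]
  a=8: none
  a=9: (9, -5, 23), (9, 5, 23)  [2]
  a=10: none
  a=11: (11, 11, 21)  [1]
  a=12: none
  a=13: (13, -9, 17), (13, 9, 17)  [2]
  a=14..16: none
Total reduced forms: 1 + 2 + 2 + 2 + 1 + 2 = 10
h = 10

10


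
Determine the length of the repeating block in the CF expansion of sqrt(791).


Run the CF algorithm for sqrt(791).
a_0 = floor(sqrt(791)) = 28; set m_0=0, q_0=1.
Recurrence: m' = q*a - m,  q' = (d - m'^2)/q,  a' = floor((a_0 + m')/q').
  step 1: m=28, q=7, a=8
  step 2: m=28, q=1, a=56
a_2 = 2*a_0 = 56, so the period closes here.
sqrt(791) = [28; 8, 56]
Period length = 2

2


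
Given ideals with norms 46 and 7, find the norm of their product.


N(IJ) = N(I) * N(J)
= 46 * 7
= 322

322


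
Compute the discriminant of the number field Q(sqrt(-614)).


For K = Q(sqrt(d)) with d squarefree: disc(K) = d if d = 1 mod 4, and disc(K) = 4d if d = 2 or 3 mod 4.
Here d = -614, and d mod 4 = 2.
d = 2 mod 4, not 1 (O_K = Z[sqrt(d)]), so disc(K) = 4d = 4 * (-614) = -2456

-2456


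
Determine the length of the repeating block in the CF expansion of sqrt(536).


Run the CF algorithm for sqrt(536).
a_0 = floor(sqrt(536)) = 23; set m_0=0, q_0=1.
Recurrence: m' = q*a - m,  q' = (d - m'^2)/q,  a' = floor((a_0 + m')/q').
  step 1: m=23, q=7, a=6
  step 2: m=19, q=25, a=1
  step 3: m=6, q=20, a=1
  step 4: m=14, q=17, a=2
  step 5: m=20, q=8, a=5
  step 6: m=20, q=17, a=2
  step 7: m=14, q=20, a=1
  step 8: m=6, q=25, a=1
  step 9: m=19, q=7, a=6
  step 10: m=23, q=1, a=46
a_10 = 2*a_0 = 46, so the period closes here.
sqrt(536) = [23; 6, 1, 1, 2, 5, 2, 1, 1, 6, 46]
Period length = 10

10


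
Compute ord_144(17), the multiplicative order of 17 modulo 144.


We want ord_144(17), the smallest k >= 1 with 17^k = 1 mod 144.
n = 144 = 2^4 * 3^2, phi(144) = 48; the order divides phi(n).
Divisors of 48: 1, 2, 3, 4, 6, 8, 12, 16, 24, 48
Repeated squaring mod 144: 17^1 = 17, 17^2 = 1, 17^4 = 1, 17^8 = 1, 17^16 = 1, 17^32 = 1
Test divisors in increasing order:
  k=1: 17^1 = 17 mod 144
  k=2: 17^2 = 1 mod 144  <- first divisor giving 1
Order = 2

2


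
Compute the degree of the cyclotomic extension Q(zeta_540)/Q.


The degree equals Euler's totient phi(540).
540 = 2^2 * 3^3 * 5
phi(540) = 144

144


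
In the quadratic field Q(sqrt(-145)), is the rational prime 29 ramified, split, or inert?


K = Q(sqrt(-145)). Since d mod 4 = 3, disc(K) = -580.
Check p | disc: -580 mod 29 = 0.
p divides disc, so p ramifies: (p) = P^2 with e=2, f=1, g=1.
Therefore p is ramified.

ramified


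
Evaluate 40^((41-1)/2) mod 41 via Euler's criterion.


p = 41 is prime and the exponent is (p-1)/2 = 20, so by Euler's criterion 40^20 = (40/41) = +1 or -1 mod 41.
Compute by square-and-multiply:
  20 = 16 + 4 (binary 10100)
  Repeated squaring mod 41: 40^1 = 40, 40^2 = 1, 40^4 = 1, 40^8 = 1, 40^16 = 1
  40^20 = 40^16 * 40^4 = 1 * 1 mod 41
    1 * 1 = 1 = 1 mod 41
  40^20 = 1 mod 41
Result 1: 40 is a quadratic residue mod 41.
40^20 mod 41 = 1

1


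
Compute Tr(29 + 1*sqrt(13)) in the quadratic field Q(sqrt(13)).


Tr(a + b*sqrt(d)) = (a + b*sqrt(d)) + (a - b*sqrt(d)) = 2a
= 2 * (29)
= 58

58


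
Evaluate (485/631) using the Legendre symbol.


p = 631 is prime, so compute (485/631) with the reciprocity algorithm (Jacobi-symbol steps: pull out 2s via (2/n), flip via reciprocity, reduce):
  reciprocity: (485/631) -> +(631/485)
  reduce: (146/485)
  pull out 2: (2/485) = -1  (since 485 mod 8 = 5)
  reciprocity: (73/485) -> +(485/73)
  reduce: (47/73)
  reciprocity: (47/73) -> +(73/47)
  reduce: (26/47)
  pull out 2: (2/47) = +1  (since 47 mod 8 = 7)
  reciprocity: (13/47) -> +(47/13)
  reduce: (8/13)
  pull out 2: (2/13) = -1  (since 13 mod 8 = 5)
  pull out 2: (2/13) = -1  (since 13 mod 8 = 5)
  pull out 2: (2/13) = -1  (since 13 mod 8 = 5)
  (1/13) = 1
Product of signs = 1
(485/631) = 1

1


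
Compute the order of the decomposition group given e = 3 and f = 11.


|D_P| = e * f
= 3 * 11
= 33

33


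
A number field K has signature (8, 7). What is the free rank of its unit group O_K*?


By Dirichlet's unit theorem:
rank = r1 + r2 - 1
= 8 + 7 - 1
= 14

14


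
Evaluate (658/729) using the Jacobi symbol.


Compute (658/729) via quadratic reciprocity:
  pull out 2: (2/729) = +1  (since 729 mod 8 = 1)
  reciprocity: (329/729) -> +(729/329)
  reduce: (71/329)
  reciprocity: (71/329) -> +(329/71)
  reduce: (45/71)
  reciprocity: (45/71) -> +(71/45)
  reduce: (26/45)
  pull out 2: (2/45) = -1  (since 45 mod 8 = 5)
  reciprocity: (13/45) -> +(45/13)
  reduce: (6/13)
  pull out 2: (2/13) = -1  (since 13 mod 8 = 5)
  reciprocity: (3/13) -> +(13/3)
  reduce: (1/3)
  (1/3) = 1
Product of signs = 1

1


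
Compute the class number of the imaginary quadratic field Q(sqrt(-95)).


K = Q(sqrt(-95)). d mod 4 = 1, so D = disc(K) = d = -95
h(K) equals the number of primitive reduced positive-definite forms (a, b, c) = a*x^2 + b*x*y + c*y^2 with b^2 - 4ac = D,
where reduced means |b| <= a <= c, with b >= 0 whenever |b| = a or a = c, and primitive means gcd(a, b, c) = 1.
Reduced forces 3a^2 <= |D| = 95, so 1 <= a <= 5; b must have the parity of D, and c = (b^2 - D)/(4a) must be an integer >= a.
Enumerate a = 1..5, b in [-a, a]:
  a=1: (1, 1, 24)  [1]
  a=2: (2, -1, 12), (2, 1, 12)  [2]
  a=3: (3, -1, 8), (3, 1, 8)  [2]
  a=4: (4, -1, 6), (4, 1, 6)  [2]
  a=5: (5, 5, 6)  [1]
Total reduced forms: 1 + 2 + 2 + 2 + 1 = 8
h = 8

8


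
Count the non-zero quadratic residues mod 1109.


For prime p, the number of non-zero quadratic residues is (p-1)/2.
= (1109-1)/2
= 554

554


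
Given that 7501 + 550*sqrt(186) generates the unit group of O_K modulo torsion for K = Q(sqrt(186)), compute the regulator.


epsilon = 7501 + 550*sqrt(186)
= 15001.9999
R = ln(15001.9999)
= 9.6159

9.6159


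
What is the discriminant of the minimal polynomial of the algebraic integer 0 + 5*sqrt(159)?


The element 0 + 5*sqrt(159) has minimal polynomial:
x^2 + 0*x - 3975
Discriminant = (0)^2 - 4*(-3975)
= 0 + 15900
= 15900

15900


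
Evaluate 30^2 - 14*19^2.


x^2 - d*y^2
= 30^2 - 14*19^2
= 900 - 5054
= -4154

-4154


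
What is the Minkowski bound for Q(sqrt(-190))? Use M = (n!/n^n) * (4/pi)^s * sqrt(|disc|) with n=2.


d = -190, d mod 4 = 2, so disc(K) = 4d = -760; |disc(K)| = 760
Imaginary quadratic field, so n = 2, s = r2 = 1, r1 = 0
M = (n!/n^n) * (4/pi)^s * sqrt(|disc(K)|) = (2!/2^2) * (4/pi)^1 * sqrt(760)
= 0.5 * 1.273240 * 27.568098
= 17.5504

17.5504


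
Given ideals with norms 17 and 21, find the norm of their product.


N(IJ) = N(I) * N(J)
= 17 * 21
= 357

357


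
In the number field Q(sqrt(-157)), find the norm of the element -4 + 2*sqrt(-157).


N(a + b*sqrt(d)) = a^2 - d*b^2
= (-4)^2 - (-157)*(2)^2
= 16 + 628
= 644

644


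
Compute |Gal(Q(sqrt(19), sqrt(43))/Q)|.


The 2 square roots of distinct primes are multiplicatively independent over Q,
so [K:Q] = 2^2 and Gal(K/Q) is isomorphic to (Z/2Z)^2.
|Gal| = 2^2 = 4

4


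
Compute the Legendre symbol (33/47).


p = 47 is prime, so compute (33/47) with the reciprocity algorithm (Jacobi-symbol steps: pull out 2s via (2/n), flip via reciprocity, reduce):
  reciprocity: (33/47) -> +(47/33)
  reduce: (14/33)
  pull out 2: (2/33) = +1  (since 33 mod 8 = 1)
  reciprocity: (7/33) -> +(33/7)
  reduce: (5/7)
  reciprocity: (5/7) -> +(7/5)
  reduce: (2/5)
  pull out 2: (2/5) = -1  (since 5 mod 8 = 5)
  (1/5) = 1
Product of signs = -1
(33/47) = -1

-1


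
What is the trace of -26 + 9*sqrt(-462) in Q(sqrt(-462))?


Tr(a + b*sqrt(d)) = (a + b*sqrt(d)) + (a - b*sqrt(d)) = 2a
= 2 * (-26)
= -52

-52


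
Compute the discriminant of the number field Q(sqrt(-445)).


For K = Q(sqrt(d)) with d squarefree: disc(K) = d if d = 1 mod 4, and disc(K) = 4d if d = 2 or 3 mod 4.
Here d = -445, and d mod 4 = 3.
d = 3 mod 4, not 1 (O_K = Z[sqrt(d)]), so disc(K) = 4d = 4 * (-445) = -1780

-1780


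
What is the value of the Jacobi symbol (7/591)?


Compute (7/591) via quadratic reciprocity:
  reciprocity: (7/591) -> -(591/7)
  reduce: (3/7)
  reciprocity: (3/7) -> -(7/3)
  reduce: (1/3)
  (1/3) = 1
Product of signs = 1

1


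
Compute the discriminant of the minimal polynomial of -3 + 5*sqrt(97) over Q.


The element -3 + 5*sqrt(97) has minimal polynomial:
x^2 + 6*x - 2416
Discriminant = (6)^2 - 4*(-2416)
= 36 + 9664
= 9700

9700


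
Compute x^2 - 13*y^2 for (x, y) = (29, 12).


x^2 - d*y^2
= 29^2 - 13*12^2
= 841 - 1872
= -1031

-1031


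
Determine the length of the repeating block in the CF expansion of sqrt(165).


Run the CF algorithm for sqrt(165).
a_0 = floor(sqrt(165)) = 12; set m_0=0, q_0=1.
Recurrence: m' = q*a - m,  q' = (d - m'^2)/q,  a' = floor((a_0 + m')/q').
  step 1: m=12, q=21, a=1
  step 2: m=9, q=4, a=5
  step 3: m=11, q=11, a=2
  step 4: m=11, q=4, a=5
  step 5: m=9, q=21, a=1
  step 6: m=12, q=1, a=24
a_6 = 2*a_0 = 24, so the period closes here.
sqrt(165) = [12; 1, 5, 2, 5, 1, 24]
Period length = 6

6


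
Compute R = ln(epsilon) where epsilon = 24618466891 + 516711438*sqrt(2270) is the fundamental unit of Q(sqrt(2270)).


epsilon = 24618466891 + 516711438*sqrt(2270)
= 4.9237e+10
R = ln(4.9237e+10)
= 24.6199

24.6199


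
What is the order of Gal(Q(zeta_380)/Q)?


|Gal(Q(zeta_380)/Q)| = phi(380)
= 144

144


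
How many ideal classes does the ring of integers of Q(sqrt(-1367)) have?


K = Q(sqrt(-1367)). d mod 4 = 1, so D = disc(K) = d = -1367
h(K) equals the number of primitive reduced positive-definite forms (a, b, c) = a*x^2 + b*x*y + c*y^2 with b^2 - 4ac = D,
where reduced means |b| <= a <= c, with b >= 0 whenever |b| = a or a = c, and primitive means gcd(a, b, c) = 1.
Reduced forces 3a^2 <= |D| = 1367, so 1 <= a <= 21; b must have the parity of D, and c = (b^2 - D)/(4a) must be an integer >= a.
Enumerate a = 1..21, b in [-a, a]:
  a=1: (1, 1, 342)  [1]
  a=2: (2, -1, 171), (2, 1, 171)  [2]
  a=3: (3, -1, 114), (3, 1, 114)  [2]
  a=4: (4, -3, 86), (4, 3, 86)  [2]
  a=5: none
  a=6: (6, -5, 58), (6, -1, 57), (6, 1, 57), (6, 5, 58)  [4]
  a=7: none
  a=8: (8, -3, 43), (8, 3, 43)  [2]
  a=9: (9, -1, 38), (9, 1, 38)  [2]
  a=10..11: none
  a=12: (12, -11, 31), (12, -5, 29), (12, 5, 29), (12, 11, 31)  [4]
  a=13..15: none
  a=16: (16, -13, 24), (16, 13, 24)  [2]
  a=17: none
  a=18: (18, -17, 23), (18, -1, 19), (18, 1, 19), (18, 17, 23)  [4]
  a=19..21: none
Total reduced forms: 1 + 2 + 2 + 2 + 4 + 2 + 2 + 4 + 2 + 4 = 25
h = 25

25


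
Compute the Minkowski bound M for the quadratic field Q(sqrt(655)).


d = 655, d mod 4 = 3, so disc(K) = 4d = 2620; |disc(K)| = 2620
Real quadratic field, so n = 2, s = r2 = 0, r1 = 2
M = (n!/n^n) * (4/pi)^s * sqrt(|disc(K)|) = (2!/2^2) * (4/pi)^0 * sqrt(2620)
= 0.5 * 1.000000 * 51.185936
= 25.5930

25.5930


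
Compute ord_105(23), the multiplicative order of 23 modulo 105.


We want ord_105(23), the smallest k >= 1 with 23^k = 1 mod 105.
n = 105 = 3 * 5 * 7, phi(105) = 48; the order divides phi(n).
Divisors of 48: 1, 2, 3, 4, 6, 8, 12, 16, 24, 48
Repeated squaring mod 105: 23^1 = 23, 23^2 = 4, 23^4 = 16, 23^8 = 46, 23^16 = 16, 23^32 = 46
Test divisors in increasing order:
  k=1: 23^1 = 23 mod 105
  k=2: 23^2 = 4 mod 105
  k=3: 23^3 = 4 * 23 = 92 mod 105
  k=4: 23^4 = 16 mod 105
  k=6: 23^6 = 16 * 4 = 64 mod 105
  k=8: 23^8 = 46 mod 105
  k=12: 23^12 = 46 * 16 = 1 mod 105  <- first divisor giving 1
Order = 12

12


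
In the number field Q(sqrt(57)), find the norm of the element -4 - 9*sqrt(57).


N(a + b*sqrt(d)) = a^2 - d*b^2
= (-4)^2 - (57)*(-9)^2
= 16 - 4617
= -4601

-4601


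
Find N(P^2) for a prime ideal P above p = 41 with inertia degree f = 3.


N(P^a) = p^(a*f)
= 41^(2*3)
= 41^6
= 4750104241

4750104241


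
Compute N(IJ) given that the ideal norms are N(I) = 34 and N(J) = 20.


N(IJ) = N(I) * N(J)
= 34 * 20
= 680

680


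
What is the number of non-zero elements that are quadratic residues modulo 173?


For prime p, the number of non-zero quadratic residues is (p-1)/2.
= (173-1)/2
= 86

86


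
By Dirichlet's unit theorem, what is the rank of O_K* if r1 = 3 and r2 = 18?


By Dirichlet's unit theorem:
rank = r1 + r2 - 1
= 3 + 18 - 1
= 20

20


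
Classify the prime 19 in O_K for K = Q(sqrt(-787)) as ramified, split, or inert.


K = Q(sqrt(-787)). Since d mod 4 = 1, disc(K) = -787.
Check p | disc: -787 mod 19 = 11.
p does not divide disc. Compute Legendre symbol (d/p):
11^((19-1)/2) mod 19 = 1
(d/p) = 1, so p splits: (p) = P*P' with e=1, f=1, g=2.
Therefore p is split.

split


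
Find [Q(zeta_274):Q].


The degree equals Euler's totient phi(274).
274 = 2 * 137
phi(274) = 136

136


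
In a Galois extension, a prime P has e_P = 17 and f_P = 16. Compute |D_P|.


|D_P| = e * f
= 17 * 16
= 272

272


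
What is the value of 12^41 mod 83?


p = 83 is prime and the exponent is (p-1)/2 = 41, so by Euler's criterion 12^41 = (12/83) = +1 or -1 mod 83.
Compute by square-and-multiply:
  41 = 32 + 8 + 1 (binary 101001)
  Repeated squaring mod 83: 12^1 = 12, 12^2 = 61, 12^4 = 69, 12^8 = 30, 12^16 = 70, 12^32 = 3
  12^41 = 12^32 * 12^8 * 12^1 = 3 * 30 * 12 mod 83
    3 * 30 = 90 = 7 mod 83
    7 * 12 = 84 = 1 mod 83
  12^41 = 1 mod 83
Result 1: 12 is a quadratic residue mod 83.
12^41 mod 83 = 1

1


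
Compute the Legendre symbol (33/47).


p = 47 is prime, so compute (33/47) with the reciprocity algorithm (Jacobi-symbol steps: pull out 2s via (2/n), flip via reciprocity, reduce):
  reciprocity: (33/47) -> +(47/33)
  reduce: (14/33)
  pull out 2: (2/33) = +1  (since 33 mod 8 = 1)
  reciprocity: (7/33) -> +(33/7)
  reduce: (5/7)
  reciprocity: (5/7) -> +(7/5)
  reduce: (2/5)
  pull out 2: (2/5) = -1  (since 5 mod 8 = 5)
  (1/5) = 1
Product of signs = -1
(33/47) = -1

-1


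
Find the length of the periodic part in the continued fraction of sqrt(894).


Run the CF algorithm for sqrt(894).
a_0 = floor(sqrt(894)) = 29; set m_0=0, q_0=1.
Recurrence: m' = q*a - m,  q' = (d - m'^2)/q,  a' = floor((a_0 + m')/q').
  step 1: m=29, q=53, a=1
  step 2: m=24, q=6, a=8
  step 3: m=24, q=53, a=1
  step 4: m=29, q=1, a=58
a_4 = 2*a_0 = 58, so the period closes here.
sqrt(894) = [29; 1, 8, 1, 58]
Period length = 4

4


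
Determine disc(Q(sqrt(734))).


For K = Q(sqrt(d)) with d squarefree: disc(K) = d if d = 1 mod 4, and disc(K) = 4d if d = 2 or 3 mod 4.
Here d = 734, and d mod 4 = 2.
d = 2 mod 4, not 1 (O_K = Z[sqrt(d)]), so disc(K) = 4d = 4 * (734) = 2936

2936


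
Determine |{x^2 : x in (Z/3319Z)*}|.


For prime p, the number of non-zero quadratic residues is (p-1)/2.
= (3319-1)/2
= 1659

1659


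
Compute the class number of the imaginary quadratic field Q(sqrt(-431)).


K = Q(sqrt(-431)). d mod 4 = 1, so D = disc(K) = d = -431
h(K) equals the number of primitive reduced positive-definite forms (a, b, c) = a*x^2 + b*x*y + c*y^2 with b^2 - 4ac = D,
where reduced means |b| <= a <= c, with b >= 0 whenever |b| = a or a = c, and primitive means gcd(a, b, c) = 1.
Reduced forces 3a^2 <= |D| = 431, so 1 <= a <= 11; b must have the parity of D, and c = (b^2 - D)/(4a) must be an integer >= a.
Enumerate a = 1..11, b in [-a, a]:
  a=1: (1, 1, 108)  [1]
  a=2: (2, -1, 54), (2, 1, 54)  [2]
  a=3: (3, -1, 36), (3, 1, 36)  [2]
  a=4: (4, -1, 27), (4, 1, 27)  [2]
  a=5: (5, -3, 22), (5, 3, 22)  [2]
  a=6: (6, -5, 19), (6, -1, 18), (6, 1, 18), (6, 5, 19)  [4]
  a=7: none
  a=8: (8, -7, 15), (8, 7, 15)  [2]
  a=9: (9, -1, 12), (9, 1, 12)  [2]
  a=10: (10, -7, 12), (10, -3, 11), (10, 3, 11), (10, 7, 12)  [4]
  a=11: none
Total reduced forms: 1 + 2 + 2 + 2 + 2 + 4 + 2 + 2 + 4 = 21
h = 21

21


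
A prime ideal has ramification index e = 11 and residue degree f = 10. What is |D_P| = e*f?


|D_P| = e * f
= 11 * 10
= 110

110


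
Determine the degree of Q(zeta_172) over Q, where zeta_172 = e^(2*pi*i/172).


The degree equals Euler's totient phi(172).
172 = 2^2 * 43
phi(172) = 84

84


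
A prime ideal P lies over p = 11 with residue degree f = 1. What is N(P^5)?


N(P^a) = p^(a*f)
= 11^(5*1)
= 11^5
= 161051

161051


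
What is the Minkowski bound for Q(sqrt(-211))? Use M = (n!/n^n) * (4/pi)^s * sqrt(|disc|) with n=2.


d = -211, d mod 4 = 1, so disc(K) = d = -211; |disc(K)| = 211
Imaginary quadratic field, so n = 2, s = r2 = 1, r1 = 0
M = (n!/n^n) * (4/pi)^s * sqrt(|disc(K)|) = (2!/2^2) * (4/pi)^1 * sqrt(211)
= 0.5 * 1.273240 * 14.525839
= 9.2474

9.2474


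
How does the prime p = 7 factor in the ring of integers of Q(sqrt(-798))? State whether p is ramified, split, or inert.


K = Q(sqrt(-798)). Since d mod 4 = 2, disc(K) = -3192.
Check p | disc: -3192 mod 7 = 0.
p divides disc, so p ramifies: (p) = P^2 with e=2, f=1, g=1.
Therefore p is ramified.

ramified


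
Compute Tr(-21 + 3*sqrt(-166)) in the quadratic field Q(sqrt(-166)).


Tr(a + b*sqrt(d)) = (a + b*sqrt(d)) + (a - b*sqrt(d)) = 2a
= 2 * (-21)
= -42

-42


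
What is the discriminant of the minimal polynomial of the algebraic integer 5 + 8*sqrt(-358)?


The element 5 + 8*sqrt(-358) has minimal polynomial:
x^2 - 10*x + 22937
Discriminant = (-10)^2 - 4*(22937)
= 100 - 91748
= -91648

-91648


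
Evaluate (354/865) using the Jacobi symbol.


Compute (354/865) via quadratic reciprocity:
  pull out 2: (2/865) = +1  (since 865 mod 8 = 1)
  reciprocity: (177/865) -> +(865/177)
  reduce: (157/177)
  reciprocity: (157/177) -> +(177/157)
  reduce: (20/157)
  pull out 2: (2/157) = -1  (since 157 mod 8 = 5)
  pull out 2: (2/157) = -1  (since 157 mod 8 = 5)
  reciprocity: (5/157) -> +(157/5)
  reduce: (2/5)
  pull out 2: (2/5) = -1  (since 5 mod 8 = 5)
  (1/5) = 1
Product of signs = -1

-1


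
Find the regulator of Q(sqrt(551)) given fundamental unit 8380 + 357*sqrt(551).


epsilon = 8380 + 357*sqrt(551)
= 16759.9999
R = ln(16759.9999)
= 9.7268

9.7268


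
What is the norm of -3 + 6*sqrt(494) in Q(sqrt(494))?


N(a + b*sqrt(d)) = a^2 - d*b^2
= (-3)^2 - (494)*(6)^2
= 9 - 17784
= -17775

-17775


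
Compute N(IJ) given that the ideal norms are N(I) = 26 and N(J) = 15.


N(IJ) = N(I) * N(J)
= 26 * 15
= 390

390


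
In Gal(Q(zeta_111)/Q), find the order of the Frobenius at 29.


The Frobenius at p in Gal(Q(zeta_n)/Q) = (Z/nZ)* is the class of p, so its order is ord_111(29), the smallest k >= 1 with 29^k = 1 mod 111.
n = 111 = 3 * 37, phi(111) = 72; the order divides phi(n).
Divisors of 72: 1, 2, 3, 4, 6, 8, 9, 12, 18, 24, 36, 72
Repeated squaring mod 111: 29^1 = 29, 29^2 = 64, 29^4 = 100, 29^8 = 10, 29^16 = 100, 29^32 = 10, 29^64 = 100
Test divisors in increasing order:
  k=1: 29^1 = 29 mod 111
  k=2: 29^2 = 64 mod 111
  k=3: 29^3 = 64 * 29 = 80 mod 111
  k=4: 29^4 = 100 mod 111
  k=6: 29^6 = 100 * 64 = 73 mod 111
  k=8: 29^8 = 10 mod 111
  k=9: 29^9 = 10 * 29 = 68 mod 111
  k=12: 29^12 = 10 * 100 = 1 mod 111  <- first divisor giving 1
Order = 12

12


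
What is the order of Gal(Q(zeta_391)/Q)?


|Gal(Q(zeta_391)/Q)| = phi(391)
= 352

352


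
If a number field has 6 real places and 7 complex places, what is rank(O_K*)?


By Dirichlet's unit theorem:
rank = r1 + r2 - 1
= 6 + 7 - 1
= 12

12


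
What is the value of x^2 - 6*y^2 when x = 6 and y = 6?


x^2 - d*y^2
= 6^2 - 6*6^2
= 36 - 216
= -180

-180


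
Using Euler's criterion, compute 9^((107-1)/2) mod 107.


p = 107 is prime and the exponent is (p-1)/2 = 53, so by Euler's criterion 9^53 = (9/107) = +1 or -1 mod 107.
Compute by square-and-multiply:
  53 = 32 + 16 + 4 + 1 (binary 110101)
  Repeated squaring mod 107: 9^1 = 9, 9^2 = 81, 9^4 = 34, 9^8 = 86, 9^16 = 13, 9^32 = 62
  9^53 = 9^32 * 9^16 * 9^4 * 9^1 = 62 * 13 * 34 * 9 mod 107
    62 * 13 = 806 = 57 mod 107
    57 * 34 = 1938 = 12 mod 107
    12 * 9 = 108 = 1 mod 107
  9^53 = 1 mod 107
Result 1: 9 is a quadratic residue mod 107.
9^53 mod 107 = 1

1


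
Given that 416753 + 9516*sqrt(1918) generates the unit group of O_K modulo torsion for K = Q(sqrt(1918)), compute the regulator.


epsilon = 416753 + 9516*sqrt(1918)
= 833506.0000
R = ln(833506.0000)
= 13.6334

13.6334


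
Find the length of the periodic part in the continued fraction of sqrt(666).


Run the CF algorithm for sqrt(666).
a_0 = floor(sqrt(666)) = 25; set m_0=0, q_0=1.
Recurrence: m' = q*a - m,  q' = (d - m'^2)/q,  a' = floor((a_0 + m')/q').
  step 1: m=25, q=41, a=1
  step 2: m=16, q=10, a=4
  step 3: m=24, q=9, a=5
  step 4: m=21, q=25, a=1
  step 5: m=4, q=26, a=1
  step 6: m=22, q=7, a=6
  step 7: m=20, q=38, a=1
  step 8: m=18, q=9, a=4
  step 9: m=18, q=38, a=1
  step 10: m=20, q=7, a=6
  step 11: m=22, q=26, a=1
  step 12: m=4, q=25, a=1
  step 13: m=21, q=9, a=5
  step 14: m=24, q=10, a=4
  step 15: m=16, q=41, a=1
  step 16: m=25, q=1, a=50
a_16 = 2*a_0 = 50, so the period closes here.
sqrt(666) = [25; 1, 4, 5, 1, 1, 6, 1, 4, 1, 6, 1, 1, 5, 4, 1, 50]
Period length = 16

16


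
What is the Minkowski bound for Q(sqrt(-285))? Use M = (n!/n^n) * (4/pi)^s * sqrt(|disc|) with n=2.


d = -285, d mod 4 = 3, so disc(K) = 4d = -1140; |disc(K)| = 1140
Imaginary quadratic field, so n = 2, s = r2 = 1, r1 = 0
M = (n!/n^n) * (4/pi)^s * sqrt(|disc(K)|) = (2!/2^2) * (4/pi)^1 * sqrt(1140)
= 0.5 * 1.273240 * 33.763886
= 21.4948

21.4948


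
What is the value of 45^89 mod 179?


p = 179 is prime and the exponent is (p-1)/2 = 89, so by Euler's criterion 45^89 = (45/179) = +1 or -1 mod 179.
Compute by square-and-multiply:
  89 = 64 + 16 + 8 + 1 (binary 1011001)
  Repeated squaring mod 179: 45^1 = 45, 45^2 = 56, 45^4 = 93, 45^8 = 57, 45^16 = 27, 45^32 = 13, 45^64 = 169
  45^89 = 45^64 * 45^16 * 45^8 * 45^1 = 169 * 27 * 57 * 45 mod 179
    169 * 27 = 4563 = 88 mod 179
    88 * 57 = 5016 = 4 mod 179
    4 * 45 = 180 = 1 mod 179
  45^89 = 1 mod 179
Result 1: 45 is a quadratic residue mod 179.
45^89 mod 179 = 1

1


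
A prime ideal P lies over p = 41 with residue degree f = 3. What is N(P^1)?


N(P^a) = p^(a*f)
= 41^(1*3)
= 41^3
= 68921

68921


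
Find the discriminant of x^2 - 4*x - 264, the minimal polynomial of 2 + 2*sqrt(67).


The element 2 + 2*sqrt(67) has minimal polynomial:
x^2 - 4*x - 264
Discriminant = (-4)^2 - 4*(-264)
= 16 + 1056
= 1072

1072


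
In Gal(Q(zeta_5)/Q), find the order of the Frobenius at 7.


The Frobenius at p in Gal(Q(zeta_n)/Q) = (Z/nZ)* is the class of p, so its order is ord_5(7), the smallest k >= 1 with 7^k = 1 mod 5.
n = 5 = 5, phi(5) = 4; the order divides phi(n).
Divisors of 4: 1, 2, 4
Repeated squaring mod 5: 7^1 = 2, 7^2 = 4, 7^4 = 1
Test divisors in increasing order:
  k=1: 7^1 = 2 mod 5
  k=2: 7^2 = 4 mod 5
  k=4: 7^4 = 1 mod 5  <- first divisor giving 1
Order = 4

4


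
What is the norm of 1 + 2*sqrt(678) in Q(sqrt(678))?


N(a + b*sqrt(d)) = a^2 - d*b^2
= (1)^2 - (678)*(2)^2
= 1 - 2712
= -2711

-2711


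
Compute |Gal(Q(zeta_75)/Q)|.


|Gal(Q(zeta_75)/Q)| = phi(75)
= 40

40


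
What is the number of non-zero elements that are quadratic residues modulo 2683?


For prime p, the number of non-zero quadratic residues is (p-1)/2.
= (2683-1)/2
= 1341

1341


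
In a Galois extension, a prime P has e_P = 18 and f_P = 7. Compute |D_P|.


|D_P| = e * f
= 18 * 7
= 126

126


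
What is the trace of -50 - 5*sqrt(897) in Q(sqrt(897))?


Tr(a + b*sqrt(d)) = (a + b*sqrt(d)) + (a - b*sqrt(d)) = 2a
= 2 * (-50)
= -100

-100


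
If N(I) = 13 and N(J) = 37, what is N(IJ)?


N(IJ) = N(I) * N(J)
= 13 * 37
= 481

481


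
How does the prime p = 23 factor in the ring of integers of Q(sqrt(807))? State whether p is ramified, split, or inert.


K = Q(sqrt(807)). Since d mod 4 = 3, disc(K) = 3228.
Check p | disc: 3228 mod 23 = 8.
p does not divide disc. Compute Legendre symbol (d/p):
2^((23-1)/2) mod 23 = 1
(d/p) = 1, so p splits: (p) = P*P' with e=1, f=1, g=2.
Therefore p is split.

split


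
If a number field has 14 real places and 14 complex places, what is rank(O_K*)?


By Dirichlet's unit theorem:
rank = r1 + r2 - 1
= 14 + 14 - 1
= 27

27


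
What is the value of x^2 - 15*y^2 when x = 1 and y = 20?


x^2 - d*y^2
= 1^2 - 15*20^2
= 1 - 6000
= -5999

-5999


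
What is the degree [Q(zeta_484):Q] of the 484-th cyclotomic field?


The degree equals Euler's totient phi(484).
484 = 2^2 * 11^2
phi(484) = 220

220


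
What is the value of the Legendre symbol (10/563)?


p = 563 is prime, so compute (10/563) with the reciprocity algorithm (Jacobi-symbol steps: pull out 2s via (2/n), flip via reciprocity, reduce):
  pull out 2: (2/563) = -1  (since 563 mod 8 = 3)
  reciprocity: (5/563) -> +(563/5)
  reduce: (3/5)
  reciprocity: (3/5) -> +(5/3)
  reduce: (2/3)
  pull out 2: (2/3) = -1  (since 3 mod 8 = 3)
  (1/3) = 1
Product of signs = 1
(10/563) = 1

1


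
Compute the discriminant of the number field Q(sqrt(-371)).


For K = Q(sqrt(d)) with d squarefree: disc(K) = d if d = 1 mod 4, and disc(K) = 4d if d = 2 or 3 mod 4.
Here d = -371, and d mod 4 = 1.
d = 1 mod 4 (O_K = Z[(1+sqrt(d))/2]), so disc(K) = d = -371

-371


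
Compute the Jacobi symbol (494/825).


Compute (494/825) via quadratic reciprocity:
  pull out 2: (2/825) = +1  (since 825 mod 8 = 1)
  reciprocity: (247/825) -> +(825/247)
  reduce: (84/247)
  pull out 2: (2/247) = +1  (since 247 mod 8 = 7)
  pull out 2: (2/247) = +1  (since 247 mod 8 = 7)
  reciprocity: (21/247) -> +(247/21)
  reduce: (16/21)
  pull out 2: (2/21) = -1  (since 21 mod 8 = 5)
  pull out 2: (2/21) = -1  (since 21 mod 8 = 5)
  pull out 2: (2/21) = -1  (since 21 mod 8 = 5)
  pull out 2: (2/21) = -1  (since 21 mod 8 = 5)
  (1/21) = 1
Product of signs = 1

1


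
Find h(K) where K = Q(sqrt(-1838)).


K = Q(sqrt(-1838)). d mod 4 = 2, so D = disc(K) = 4d = -7352
h(K) equals the number of primitive reduced positive-definite forms (a, b, c) = a*x^2 + b*x*y + c*y^2 with b^2 - 4ac = D,
where reduced means |b| <= a <= c, with b >= 0 whenever |b| = a or a = c, and primitive means gcd(a, b, c) = 1.
Reduced forces 3a^2 <= |D| = 7352, so 1 <= a <= 49; b must have the parity of D, and c = (b^2 - D)/(4a) must be an integer >= a.
Enumerate a = 1..49, b in [-a, a]:
  a=1: (1, 0, 1838)  [1]
  a=2: (2, 0, 919)  [1]
  a=3: (3, -2, 613), (3, 2, 613)  [2]
  a=4..5: none
  a=6: (6, -4, 307), (6, 4, 307)  [2]
  a=7..8: none
  a=9: (9, -8, 206), (9, 8, 206)  [2]
  a=10..16: none
  a=17: (17, -14, 111), (17, 14, 111)  [2]
  a=18: (18, -8, 103), (18, 8, 103)  [2]
  a=19: (19, -18, 101), (19, 18, 101)  [2]
  a=20..22: none
  a=23: (23, -10, 81), (23, 10, 81)  [2]
  a=24..26: none
  a=27: (27, -10, 69), (27, 10, 69)  [2]
  a=28..33: none
  a=34: (34, -20, 57), (34, 20, 57)  [2]
  a=35..36: none
  a=37: (37, -14, 51), (37, 14, 51)  [2]
  a=38: (38, -20, 51), (38, 20, 51)  [2]
  a=39..42: none
  a=43: (43, -42, 53), (43, 42, 53)  [2]
  a=44..45: none
  a=46: (46, -36, 47), (46, 36, 47)  [2]
  a=47..49: none
Total reduced forms: 1 + 1 + 2 + 2 + 2 + 2 + 2 + 2 + 2 + 2 + 2 + 2 + 2 + 2 + 2 = 28
h = 28

28


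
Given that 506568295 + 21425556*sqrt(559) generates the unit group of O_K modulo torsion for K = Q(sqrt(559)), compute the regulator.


epsilon = 506568295 + 21425556*sqrt(559)
= 1.0131e+09
R = ln(1.0131e+09)
= 20.7363

20.7363


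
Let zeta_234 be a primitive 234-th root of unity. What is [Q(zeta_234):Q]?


The degree equals Euler's totient phi(234).
234 = 2 * 3^2 * 13
phi(234) = 72

72


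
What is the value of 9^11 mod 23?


p = 23 is prime and the exponent is (p-1)/2 = 11, so by Euler's criterion 9^11 = (9/23) = +1 or -1 mod 23.
Compute by square-and-multiply:
  11 = 8 + 2 + 1 (binary 1011)
  Repeated squaring mod 23: 9^1 = 9, 9^2 = 12, 9^4 = 6, 9^8 = 13
  9^11 = 9^8 * 9^2 * 9^1 = 13 * 12 * 9 mod 23
    13 * 12 = 156 = 18 mod 23
    18 * 9 = 162 = 1 mod 23
  9^11 = 1 mod 23
Result 1: 9 is a quadratic residue mod 23.
9^11 mod 23 = 1

1


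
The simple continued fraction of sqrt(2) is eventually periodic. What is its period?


Run the CF algorithm for sqrt(2).
a_0 = floor(sqrt(2)) = 1; set m_0=0, q_0=1.
Recurrence: m' = q*a - m,  q' = (d - m'^2)/q,  a' = floor((a_0 + m')/q').
  step 1: m=1, q=1, a=2
a_1 = 2*a_0 = 2, so the period closes here.
sqrt(2) = [1; 2]
Period length = 1

1


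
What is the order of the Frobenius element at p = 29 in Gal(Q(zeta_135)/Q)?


The Frobenius at p in Gal(Q(zeta_n)/Q) = (Z/nZ)* is the class of p, so its order is ord_135(29), the smallest k >= 1 with 29^k = 1 mod 135.
n = 135 = 3^3 * 5, phi(135) = 72; the order divides phi(n).
Divisors of 72: 1, 2, 3, 4, 6, 8, 9, 12, 18, 24, 36, 72
Repeated squaring mod 135: 29^1 = 29, 29^2 = 31, 29^4 = 16, 29^8 = 121, 29^16 = 61, 29^32 = 76, 29^64 = 106
Test divisors in increasing order:
  k=1: 29^1 = 29 mod 135
  k=2: 29^2 = 31 mod 135
  k=3: 29^3 = 31 * 29 = 89 mod 135
  k=4: 29^4 = 16 mod 135
  k=6: 29^6 = 16 * 31 = 91 mod 135
  k=8: 29^8 = 121 mod 135
  k=9: 29^9 = 121 * 29 = 134 mod 135
  k=12: 29^12 = 121 * 16 = 46 mod 135
  k=18: 29^18 = 61 * 31 = 1 mod 135  <- first divisor giving 1
Order = 18

18


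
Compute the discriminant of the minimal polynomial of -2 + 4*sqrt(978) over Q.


The element -2 + 4*sqrt(978) has minimal polynomial:
x^2 + 4*x - 15644
Discriminant = (4)^2 - 4*(-15644)
= 16 + 62576
= 62592

62592


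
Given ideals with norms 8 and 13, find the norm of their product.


N(IJ) = N(I) * N(J)
= 8 * 13
= 104

104


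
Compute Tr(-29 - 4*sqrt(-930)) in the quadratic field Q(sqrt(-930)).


Tr(a + b*sqrt(d)) = (a + b*sqrt(d)) + (a - b*sqrt(d)) = 2a
= 2 * (-29)
= -58

-58


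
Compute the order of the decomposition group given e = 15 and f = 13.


|D_P| = e * f
= 15 * 13
= 195

195


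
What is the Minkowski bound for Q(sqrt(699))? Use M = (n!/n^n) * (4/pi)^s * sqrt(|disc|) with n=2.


d = 699, d mod 4 = 3, so disc(K) = 4d = 2796; |disc(K)| = 2796
Real quadratic field, so n = 2, s = r2 = 0, r1 = 2
M = (n!/n^n) * (4/pi)^s * sqrt(|disc(K)|) = (2!/2^2) * (4/pi)^0 * sqrt(2796)
= 0.5 * 1.000000 * 52.877216
= 26.4386

26.4386


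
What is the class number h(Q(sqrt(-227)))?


K = Q(sqrt(-227)). d mod 4 = 1, so D = disc(K) = d = -227
h(K) equals the number of primitive reduced positive-definite forms (a, b, c) = a*x^2 + b*x*y + c*y^2 with b^2 - 4ac = D,
where reduced means |b| <= a <= c, with b >= 0 whenever |b| = a or a = c, and primitive means gcd(a, b, c) = 1.
Reduced forces 3a^2 <= |D| = 227, so 1 <= a <= 8; b must have the parity of D, and c = (b^2 - D)/(4a) must be an integer >= a.
Enumerate a = 1..8, b in [-a, a]:
  a=1: (1, 1, 57)  [1]
  a=2: none
  a=3: (3, -1, 19), (3, 1, 19)  [2]
  a=4..6: none
  a=7: (7, -5, 9), (7, 5, 9)  [2]
  a=8: none
Total reduced forms: 1 + 2 + 2 = 5
h = 5

5


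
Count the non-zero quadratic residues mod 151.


For prime p, the number of non-zero quadratic residues is (p-1)/2.
= (151-1)/2
= 75

75


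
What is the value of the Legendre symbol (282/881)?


p = 881 is prime, so compute (282/881) with the reciprocity algorithm (Jacobi-symbol steps: pull out 2s via (2/n), flip via reciprocity, reduce):
  pull out 2: (2/881) = +1  (since 881 mod 8 = 1)
  reciprocity: (141/881) -> +(881/141)
  reduce: (35/141)
  reciprocity: (35/141) -> +(141/35)
  reduce: (1/35)
  (1/35) = 1
Product of signs = 1
(282/881) = 1

1
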